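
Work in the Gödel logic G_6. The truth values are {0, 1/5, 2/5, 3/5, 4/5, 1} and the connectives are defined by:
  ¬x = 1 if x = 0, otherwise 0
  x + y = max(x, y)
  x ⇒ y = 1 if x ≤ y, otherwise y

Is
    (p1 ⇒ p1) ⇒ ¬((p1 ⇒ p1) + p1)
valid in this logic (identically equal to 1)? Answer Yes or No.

No

Counterexample: take p1 = 0.
p1 ⇒ p1 = 0 ⇒ 0 = 1
(p1 ⇒ p1) + p1 = 1 + 0 = 1
¬((p1 ⇒ p1) + p1) = ¬1 = 0
(p1 ⇒ p1) ⇒ ¬((p1 ⇒ p1) + p1) = 1 ⇒ 0 = 0
This gives 0 ≠ 1.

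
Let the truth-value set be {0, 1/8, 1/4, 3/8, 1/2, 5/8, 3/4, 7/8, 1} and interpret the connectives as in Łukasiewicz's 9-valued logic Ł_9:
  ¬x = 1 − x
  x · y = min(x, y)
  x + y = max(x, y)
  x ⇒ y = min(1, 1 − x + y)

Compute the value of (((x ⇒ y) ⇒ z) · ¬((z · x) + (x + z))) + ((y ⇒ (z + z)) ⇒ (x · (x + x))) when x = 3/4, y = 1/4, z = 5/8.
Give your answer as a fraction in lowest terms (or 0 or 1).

3/4

x ⇒ y = 3/4 ⇒ 1/4 = 1/2
(x ⇒ y) ⇒ z = 1/2 ⇒ 5/8 = 1
z · x = 5/8 · 3/4 = 5/8
x + z = 3/4 + 5/8 = 3/4
(z · x) + (x + z) = 5/8 + 3/4 = 3/4
¬((z · x) + (x + z)) = ¬3/4 = 1/4
((x ⇒ y) ⇒ z) · ¬((z · x) + (x + z)) = 1 · 1/4 = 1/4
z + z = 5/8 + 5/8 = 5/8
y ⇒ (z + z) = 1/4 ⇒ 5/8 = 1
x + x = 3/4 + 3/4 = 3/4
x · (x + x) = 3/4 · 3/4 = 3/4
(y ⇒ (z + z)) ⇒ (x · (x + x)) = 1 ⇒ 3/4 = 3/4
(((x ⇒ y) ⇒ z) · ¬((z · x) + (x + z))) + ((y ⇒ (z + z)) ⇒ (x · (x + x))) = 1/4 + 3/4 = 3/4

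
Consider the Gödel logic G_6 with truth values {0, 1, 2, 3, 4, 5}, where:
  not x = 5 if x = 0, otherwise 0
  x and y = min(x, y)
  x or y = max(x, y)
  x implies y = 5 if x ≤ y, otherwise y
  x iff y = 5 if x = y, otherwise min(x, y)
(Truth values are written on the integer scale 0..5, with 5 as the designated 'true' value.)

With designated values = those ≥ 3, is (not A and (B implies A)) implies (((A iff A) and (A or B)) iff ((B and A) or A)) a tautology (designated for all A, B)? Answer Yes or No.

At A = 3, B = 3, for instance:
not A = not 3 = 0
B implies A = 3 implies 3 = 5
not A and (B implies A) = 0 and 5 = 0
A iff A = 3 iff 3 = 5
A or B = 3 or 3 = 3
(A iff A) and (A or B) = 5 and 3 = 3
B and A = 3 and 3 = 3
(B and A) or A = 3 or 3 = 3
((A iff A) and (A or B)) iff ((B and A) or A) = 3 iff 3 = 5
(not A and (B implies A)) implies (((A iff A) and (A or B)) iff ((B and A) or A)) = 0 implies 5 = 5
and checking the remaining 35 assignments likewise gives ≥ 3 in every case.

Yes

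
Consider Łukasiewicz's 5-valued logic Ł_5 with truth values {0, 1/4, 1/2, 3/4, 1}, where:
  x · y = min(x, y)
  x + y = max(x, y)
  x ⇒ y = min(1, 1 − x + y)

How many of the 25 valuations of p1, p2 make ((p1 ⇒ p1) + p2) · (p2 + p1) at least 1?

value 1: 9 assignments (counts)
value 3/4: 7 assignments
value 1/2: 5 assignments
value 1/4: 3 assignments
value 0: 1 assignment
So 9 of the 25 assignments meet the threshold.

9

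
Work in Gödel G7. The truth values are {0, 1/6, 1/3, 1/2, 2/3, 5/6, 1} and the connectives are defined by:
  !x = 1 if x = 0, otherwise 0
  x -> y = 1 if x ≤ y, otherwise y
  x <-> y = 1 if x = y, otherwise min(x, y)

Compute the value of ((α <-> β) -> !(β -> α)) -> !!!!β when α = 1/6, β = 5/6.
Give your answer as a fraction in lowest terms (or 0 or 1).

1

α <-> β = 1/6 <-> 5/6 = 1/6
β -> α = 5/6 -> 1/6 = 1/6
!(β -> α) = !1/6 = 0
(α <-> β) -> !(β -> α) = 1/6 -> 0 = 0
!β = !5/6 = 0
!!β = !0 = 1
!!!β = !1 = 0
!!!!β = !0 = 1
((α <-> β) -> !(β -> α)) -> !!!!β = 0 -> 1 = 1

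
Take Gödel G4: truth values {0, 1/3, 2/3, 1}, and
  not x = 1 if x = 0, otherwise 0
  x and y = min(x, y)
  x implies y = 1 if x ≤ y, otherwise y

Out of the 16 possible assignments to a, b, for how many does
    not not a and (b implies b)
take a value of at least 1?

12

a = 0, b = 0 ↦ 0  <
a = 0, b = 1/3 ↦ 0  <
a = 0, b = 2/3 ↦ 0  <
a = 0, b = 1 ↦ 0  <
a = 1/3, b = 0 ↦ 1  ≥
a = 1/3, b = 1/3 ↦ 1  ≥
a = 1/3, b = 2/3 ↦ 1  ≥
a = 1/3, b = 1 ↦ 1  ≥
a = 2/3, b = 0 ↦ 1  ≥
a = 2/3, b = 1/3 ↦ 1  ≥
a = 2/3, b = 2/3 ↦ 1  ≥
a = 2/3, b = 1 ↦ 1  ≥
a = 1, b = 0 ↦ 1  ≥
a = 1, b = 1/3 ↦ 1  ≥
a = 1, b = 2/3 ↦ 1  ≥
a = 1, b = 1 ↦ 1  ≥
So 12 of the 16 assignments meet the threshold.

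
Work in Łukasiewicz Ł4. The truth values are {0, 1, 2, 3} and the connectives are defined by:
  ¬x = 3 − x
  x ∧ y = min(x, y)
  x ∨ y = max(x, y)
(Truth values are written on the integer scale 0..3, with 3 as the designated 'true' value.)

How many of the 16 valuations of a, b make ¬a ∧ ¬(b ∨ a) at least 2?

a = 0, b = 0 ↦ 3  ≥
a = 0, b = 1 ↦ 2  ≥
a = 0, b = 2 ↦ 1  <
a = 0, b = 3 ↦ 0  <
a = 1, b = 0 ↦ 2  ≥
a = 1, b = 1 ↦ 2  ≥
a = 1, b = 2 ↦ 1  <
a = 1, b = 3 ↦ 0  <
a = 2, b = 0 ↦ 1  <
a = 2, b = 1 ↦ 1  <
a = 2, b = 2 ↦ 1  <
a = 2, b = 3 ↦ 0  <
a = 3, b = 0 ↦ 0  <
a = 3, b = 1 ↦ 0  <
a = 3, b = 2 ↦ 0  <
a = 3, b = 3 ↦ 0  <
So 4 of the 16 assignments meet the threshold.

4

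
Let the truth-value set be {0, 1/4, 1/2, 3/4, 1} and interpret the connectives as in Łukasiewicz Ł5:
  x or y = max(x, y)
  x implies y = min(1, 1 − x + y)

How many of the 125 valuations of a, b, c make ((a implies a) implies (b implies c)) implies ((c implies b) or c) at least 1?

value 1: 95 assignments (counts)
value 3/4: 25 assignments
value 1/2: 5 assignments
So 95 of the 125 assignments meet the threshold.

95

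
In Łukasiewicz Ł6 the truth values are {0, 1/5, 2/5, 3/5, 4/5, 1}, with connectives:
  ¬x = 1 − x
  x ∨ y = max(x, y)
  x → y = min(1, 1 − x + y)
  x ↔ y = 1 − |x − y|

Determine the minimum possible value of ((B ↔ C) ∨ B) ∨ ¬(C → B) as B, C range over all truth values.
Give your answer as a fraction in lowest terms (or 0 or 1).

Take B = 0, C = 2/5:
B ↔ C = 0 ↔ 2/5 = 3/5
(B ↔ C) ∨ B = 3/5 ∨ 0 = 3/5
C → B = 2/5 → 0 = 3/5
¬(C → B) = ¬3/5 = 2/5
((B ↔ C) ∨ B) ∨ ¬(C → B) = 3/5 ∨ 2/5 = 3/5
No assignment yields a value below 3/5, so this is the minimum.

3/5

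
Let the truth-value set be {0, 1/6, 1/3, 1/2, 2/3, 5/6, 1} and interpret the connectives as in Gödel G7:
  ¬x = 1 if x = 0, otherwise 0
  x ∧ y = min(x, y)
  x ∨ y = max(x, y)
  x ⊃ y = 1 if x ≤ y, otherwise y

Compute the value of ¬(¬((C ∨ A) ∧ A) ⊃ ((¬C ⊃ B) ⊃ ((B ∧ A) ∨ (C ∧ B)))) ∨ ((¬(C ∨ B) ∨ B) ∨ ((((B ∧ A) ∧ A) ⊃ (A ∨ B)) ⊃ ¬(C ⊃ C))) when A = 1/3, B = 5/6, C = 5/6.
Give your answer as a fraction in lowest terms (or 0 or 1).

C ∨ A = 5/6 ∨ 1/3 = 5/6
(C ∨ A) ∧ A = 5/6 ∧ 1/3 = 1/3
¬((C ∨ A) ∧ A) = ¬1/3 = 0
¬C = ¬5/6 = 0
¬C ⊃ B = 0 ⊃ 5/6 = 1
B ∧ A = 5/6 ∧ 1/3 = 1/3
C ∧ B = 5/6 ∧ 5/6 = 5/6
(B ∧ A) ∨ (C ∧ B) = 1/3 ∨ 5/6 = 5/6
(¬C ⊃ B) ⊃ ((B ∧ A) ∨ (C ∧ B)) = 1 ⊃ 5/6 = 5/6
¬((C ∨ A) ∧ A) ⊃ ((¬C ⊃ B) ⊃ ((B ∧ A) ∨ (C ∧ B))) = 0 ⊃ 5/6 = 1
¬(¬((C ∨ A) ∧ A) ⊃ ((¬C ⊃ B) ⊃ ((B ∧ A) ∨ (C ∧ B)))) = ¬1 = 0
C ∨ B = 5/6 ∨ 5/6 = 5/6
¬(C ∨ B) = ¬5/6 = 0
¬(C ∨ B) ∨ B = 0 ∨ 5/6 = 5/6
B ∧ A = 5/6 ∧ 1/3 = 1/3
(B ∧ A) ∧ A = 1/3 ∧ 1/3 = 1/3
A ∨ B = 1/3 ∨ 5/6 = 5/6
((B ∧ A) ∧ A) ⊃ (A ∨ B) = 1/3 ⊃ 5/6 = 1
C ⊃ C = 5/6 ⊃ 5/6 = 1
¬(C ⊃ C) = ¬1 = 0
(((B ∧ A) ∧ A) ⊃ (A ∨ B)) ⊃ ¬(C ⊃ C) = 1 ⊃ 0 = 0
(¬(C ∨ B) ∨ B) ∨ ((((B ∧ A) ∧ A) ⊃ (A ∨ B)) ⊃ ¬(C ⊃ C)) = 5/6 ∨ 0 = 5/6
¬(¬((C ∨ A) ∧ A) ⊃ ((¬C ⊃ B) ⊃ ((B ∧ A) ∨ (C ∧ B)))) ∨ ((¬(C ∨ B) ∨ B) ∨ ((((B ∧ A) ∧ A) ⊃ (A ∨ B)) ⊃ ¬(C ⊃ C))) = 0 ∨ 5/6 = 5/6

5/6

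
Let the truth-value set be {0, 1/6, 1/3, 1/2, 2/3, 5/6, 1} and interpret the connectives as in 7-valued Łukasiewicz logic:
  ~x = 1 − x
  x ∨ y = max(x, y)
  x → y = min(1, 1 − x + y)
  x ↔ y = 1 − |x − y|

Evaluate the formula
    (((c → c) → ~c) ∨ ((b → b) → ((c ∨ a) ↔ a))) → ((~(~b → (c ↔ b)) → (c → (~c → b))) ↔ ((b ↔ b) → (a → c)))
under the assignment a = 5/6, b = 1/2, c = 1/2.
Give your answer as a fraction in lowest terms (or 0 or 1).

2/3

c → c = 1/2 → 1/2 = 1
~c = ~1/2 = 1/2
(c → c) → ~c = 1 → 1/2 = 1/2
b → b = 1/2 → 1/2 = 1
c ∨ a = 1/2 ∨ 5/6 = 5/6
(c ∨ a) ↔ a = 5/6 ↔ 5/6 = 1
(b → b) → ((c ∨ a) ↔ a) = 1 → 1 = 1
((c → c) → ~c) ∨ ((b → b) → ((c ∨ a) ↔ a)) = 1/2 ∨ 1 = 1
~b = ~1/2 = 1/2
c ↔ b = 1/2 ↔ 1/2 = 1
~b → (c ↔ b) = 1/2 → 1 = 1
~(~b → (c ↔ b)) = ~1 = 0
~c = ~1/2 = 1/2
~c → b = 1/2 → 1/2 = 1
c → (~c → b) = 1/2 → 1 = 1
~(~b → (c ↔ b)) → (c → (~c → b)) = 0 → 1 = 1
b ↔ b = 1/2 ↔ 1/2 = 1
a → c = 5/6 → 1/2 = 2/3
(b ↔ b) → (a → c) = 1 → 2/3 = 2/3
(~(~b → (c ↔ b)) → (c → (~c → b))) ↔ ((b ↔ b) → (a → c)) = 1 ↔ 2/3 = 2/3
(((c → c) → ~c) ∨ ((b → b) → ((c ∨ a) ↔ a))) → ((~(~b → (c ↔ b)) → (c → (~c → b))) ↔ ((b ↔ b) → (a → c))) = 1 → 2/3 = 2/3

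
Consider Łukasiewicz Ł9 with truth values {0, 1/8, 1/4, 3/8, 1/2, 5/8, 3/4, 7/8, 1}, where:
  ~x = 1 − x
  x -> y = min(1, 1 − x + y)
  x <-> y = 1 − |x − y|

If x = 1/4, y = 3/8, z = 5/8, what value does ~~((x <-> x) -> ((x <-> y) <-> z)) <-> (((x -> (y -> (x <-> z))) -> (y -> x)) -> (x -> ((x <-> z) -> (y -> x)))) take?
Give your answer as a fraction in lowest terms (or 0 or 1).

x <-> x = 1/4 <-> 1/4 = 1
x <-> y = 1/4 <-> 3/8 = 7/8
(x <-> y) <-> z = 7/8 <-> 5/8 = 3/4
(x <-> x) -> ((x <-> y) <-> z) = 1 -> 3/4 = 3/4
~((x <-> x) -> ((x <-> y) <-> z)) = ~3/4 = 1/4
~~((x <-> x) -> ((x <-> y) <-> z)) = ~1/4 = 3/4
x <-> z = 1/4 <-> 5/8 = 5/8
y -> (x <-> z) = 3/8 -> 5/8 = 1
x -> (y -> (x <-> z)) = 1/4 -> 1 = 1
y -> x = 3/8 -> 1/4 = 7/8
(x -> (y -> (x <-> z))) -> (y -> x) = 1 -> 7/8 = 7/8
x <-> z = 1/4 <-> 5/8 = 5/8
y -> x = 3/8 -> 1/4 = 7/8
(x <-> z) -> (y -> x) = 5/8 -> 7/8 = 1
x -> ((x <-> z) -> (y -> x)) = 1/4 -> 1 = 1
((x -> (y -> (x <-> z))) -> (y -> x)) -> (x -> ((x <-> z) -> (y -> x))) = 7/8 -> 1 = 1
~~((x <-> x) -> ((x <-> y) <-> z)) <-> (((x -> (y -> (x <-> z))) -> (y -> x)) -> (x -> ((x <-> z) -> (y -> x)))) = 3/4 <-> 1 = 3/4

3/4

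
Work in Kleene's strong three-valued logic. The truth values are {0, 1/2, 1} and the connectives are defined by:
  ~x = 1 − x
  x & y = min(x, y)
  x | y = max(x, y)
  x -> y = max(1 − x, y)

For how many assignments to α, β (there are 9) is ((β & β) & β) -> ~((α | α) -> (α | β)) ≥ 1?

3

α = 0, β = 0 ↦ 1  ≥
α = 0, β = 1/2 ↦ 1/2  <
α = 0, β = 1 ↦ 0  <
α = 1/2, β = 0 ↦ 1  ≥
α = 1/2, β = 1/2 ↦ 1/2  <
α = 1/2, β = 1 ↦ 0  <
α = 1, β = 0 ↦ 1  ≥
α = 1, β = 1/2 ↦ 1/2  <
α = 1, β = 1 ↦ 0  <
So 3 of the 9 assignments meet the threshold.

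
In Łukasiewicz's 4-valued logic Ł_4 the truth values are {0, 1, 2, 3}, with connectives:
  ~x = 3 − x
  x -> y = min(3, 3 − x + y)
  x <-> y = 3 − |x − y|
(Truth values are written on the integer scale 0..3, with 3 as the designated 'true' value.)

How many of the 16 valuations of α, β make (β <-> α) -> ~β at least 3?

α = 0, β = 0 ↦ 3  ≥
α = 0, β = 1 ↦ 3  ≥
α = 0, β = 2 ↦ 3  ≥
α = 0, β = 3 ↦ 3  ≥
α = 1, β = 0 ↦ 3  ≥
α = 1, β = 1 ↦ 2  <
α = 1, β = 2 ↦ 2  <
α = 1, β = 3 ↦ 2  <
α = 2, β = 0 ↦ 3  ≥
α = 2, β = 1 ↦ 3  ≥
α = 2, β = 2 ↦ 1  <
α = 2, β = 3 ↦ 1  <
α = 3, β = 0 ↦ 3  ≥
α = 3, β = 1 ↦ 3  ≥
α = 3, β = 2 ↦ 2  <
α = 3, β = 3 ↦ 0  <
So 9 of the 16 assignments meet the threshold.

9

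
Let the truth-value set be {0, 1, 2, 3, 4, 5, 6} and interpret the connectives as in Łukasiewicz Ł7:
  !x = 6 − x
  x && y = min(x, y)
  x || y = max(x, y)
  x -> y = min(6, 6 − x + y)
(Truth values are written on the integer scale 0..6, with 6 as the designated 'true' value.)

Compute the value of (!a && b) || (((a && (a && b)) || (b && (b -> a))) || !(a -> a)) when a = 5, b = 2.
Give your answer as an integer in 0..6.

2

!a = !5 = 1
!a && b = 1 && 2 = 1
a && b = 5 && 2 = 2
a && (a && b) = 5 && 2 = 2
b -> a = 2 -> 5 = 6
b && (b -> a) = 2 && 6 = 2
(a && (a && b)) || (b && (b -> a)) = 2 || 2 = 2
a -> a = 5 -> 5 = 6
!(a -> a) = !6 = 0
((a && (a && b)) || (b && (b -> a))) || !(a -> a) = 2 || 0 = 2
(!a && b) || (((a && (a && b)) || (b && (b -> a))) || !(a -> a)) = 1 || 2 = 2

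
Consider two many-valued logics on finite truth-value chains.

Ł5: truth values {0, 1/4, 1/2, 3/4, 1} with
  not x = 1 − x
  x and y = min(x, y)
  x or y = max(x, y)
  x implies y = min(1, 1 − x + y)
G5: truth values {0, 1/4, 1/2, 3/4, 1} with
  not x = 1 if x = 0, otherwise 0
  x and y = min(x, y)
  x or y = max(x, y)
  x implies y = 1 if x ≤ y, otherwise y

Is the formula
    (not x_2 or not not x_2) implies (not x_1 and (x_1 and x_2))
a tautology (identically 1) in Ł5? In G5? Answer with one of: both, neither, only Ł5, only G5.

neither

In Ł5: at x_1 = 0, x_2 = 0 the value is 0 — not a tautology.
In G5: at x_1 = 0, x_2 = 0 the value is 0 — not a tautology.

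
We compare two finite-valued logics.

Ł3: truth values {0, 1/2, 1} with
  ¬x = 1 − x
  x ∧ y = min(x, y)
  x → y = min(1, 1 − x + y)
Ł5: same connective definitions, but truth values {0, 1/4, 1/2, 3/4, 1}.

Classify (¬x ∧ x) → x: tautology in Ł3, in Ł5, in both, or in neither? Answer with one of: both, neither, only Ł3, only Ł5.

both

In Ł3: every assignment gives 1 — tautology.
In Ł5: every assignment gives 1 — tautology.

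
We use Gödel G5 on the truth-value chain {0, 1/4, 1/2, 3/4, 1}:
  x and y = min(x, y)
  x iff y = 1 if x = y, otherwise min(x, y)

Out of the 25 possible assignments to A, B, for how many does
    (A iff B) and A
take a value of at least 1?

value 1: 1 assignment (counts)
value 3/4: 3 assignments
value 1/2: 5 assignments
value 1/4: 7 assignments
value 0: 9 assignments
So 1 of the 25 assignments meets the threshold.

1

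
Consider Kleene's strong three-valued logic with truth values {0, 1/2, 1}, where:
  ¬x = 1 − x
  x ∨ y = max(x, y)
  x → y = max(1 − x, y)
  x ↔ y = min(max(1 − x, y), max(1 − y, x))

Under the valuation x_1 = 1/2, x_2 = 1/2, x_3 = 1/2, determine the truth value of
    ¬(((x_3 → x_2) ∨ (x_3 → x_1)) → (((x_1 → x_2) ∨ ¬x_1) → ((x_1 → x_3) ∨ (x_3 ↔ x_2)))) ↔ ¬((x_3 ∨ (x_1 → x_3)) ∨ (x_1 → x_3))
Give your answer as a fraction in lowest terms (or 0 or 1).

1/2

x_3 → x_2 = 1/2 → 1/2 = 1/2
x_3 → x_1 = 1/2 → 1/2 = 1/2
(x_3 → x_2) ∨ (x_3 → x_1) = 1/2 ∨ 1/2 = 1/2
x_1 → x_2 = 1/2 → 1/2 = 1/2
¬x_1 = ¬1/2 = 1/2
(x_1 → x_2) ∨ ¬x_1 = 1/2 ∨ 1/2 = 1/2
x_1 → x_3 = 1/2 → 1/2 = 1/2
x_3 ↔ x_2 = 1/2 ↔ 1/2 = 1/2
(x_1 → x_3) ∨ (x_3 ↔ x_2) = 1/2 ∨ 1/2 = 1/2
((x_1 → x_2) ∨ ¬x_1) → ((x_1 → x_3) ∨ (x_3 ↔ x_2)) = 1/2 → 1/2 = 1/2
((x_3 → x_2) ∨ (x_3 → x_1)) → (((x_1 → x_2) ∨ ¬x_1) → ((x_1 → x_3) ∨ (x_3 ↔ x_2))) = 1/2 → 1/2 = 1/2
¬(((x_3 → x_2) ∨ (x_3 → x_1)) → (((x_1 → x_2) ∨ ¬x_1) → ((x_1 → x_3) ∨ (x_3 ↔ x_2)))) = ¬1/2 = 1/2
x_1 → x_3 = 1/2 → 1/2 = 1/2
x_3 ∨ (x_1 → x_3) = 1/2 ∨ 1/2 = 1/2
x_1 → x_3 = 1/2 → 1/2 = 1/2
(x_3 ∨ (x_1 → x_3)) ∨ (x_1 → x_3) = 1/2 ∨ 1/2 = 1/2
¬((x_3 ∨ (x_1 → x_3)) ∨ (x_1 → x_3)) = ¬1/2 = 1/2
¬(((x_3 → x_2) ∨ (x_3 → x_1)) → (((x_1 → x_2) ∨ ¬x_1) → ((x_1 → x_3) ∨ (x_3 ↔ x_2)))) ↔ ¬((x_3 ∨ (x_1 → x_3)) ∨ (x_1 → x_3)) = 1/2 ↔ 1/2 = 1/2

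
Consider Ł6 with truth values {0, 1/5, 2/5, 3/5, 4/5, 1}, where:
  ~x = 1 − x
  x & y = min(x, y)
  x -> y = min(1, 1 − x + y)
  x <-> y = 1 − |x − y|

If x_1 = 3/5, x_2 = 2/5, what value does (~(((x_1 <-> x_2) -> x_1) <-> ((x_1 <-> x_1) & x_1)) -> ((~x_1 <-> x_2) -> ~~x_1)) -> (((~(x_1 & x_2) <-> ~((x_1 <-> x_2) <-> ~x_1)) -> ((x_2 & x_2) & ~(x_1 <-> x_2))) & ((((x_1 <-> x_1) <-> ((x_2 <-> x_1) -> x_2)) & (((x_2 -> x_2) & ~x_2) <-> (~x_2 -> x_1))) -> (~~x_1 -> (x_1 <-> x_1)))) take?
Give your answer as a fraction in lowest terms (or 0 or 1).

x_1 <-> x_2 = 3/5 <-> 2/5 = 4/5
(x_1 <-> x_2) -> x_1 = 4/5 -> 3/5 = 4/5
x_1 <-> x_1 = 3/5 <-> 3/5 = 1
(x_1 <-> x_1) & x_1 = 1 & 3/5 = 3/5
((x_1 <-> x_2) -> x_1) <-> ((x_1 <-> x_1) & x_1) = 4/5 <-> 3/5 = 4/5
~(((x_1 <-> x_2) -> x_1) <-> ((x_1 <-> x_1) & x_1)) = ~4/5 = 1/5
~x_1 = ~3/5 = 2/5
~x_1 <-> x_2 = 2/5 <-> 2/5 = 1
~x_1 = ~3/5 = 2/5
~~x_1 = ~2/5 = 3/5
(~x_1 <-> x_2) -> ~~x_1 = 1 -> 3/5 = 3/5
~(((x_1 <-> x_2) -> x_1) <-> ((x_1 <-> x_1) & x_1)) -> ((~x_1 <-> x_2) -> ~~x_1) = 1/5 -> 3/5 = 1
x_1 & x_2 = 3/5 & 2/5 = 2/5
~(x_1 & x_2) = ~2/5 = 3/5
x_1 <-> x_2 = 3/5 <-> 2/5 = 4/5
~x_1 = ~3/5 = 2/5
(x_1 <-> x_2) <-> ~x_1 = 4/5 <-> 2/5 = 3/5
~((x_1 <-> x_2) <-> ~x_1) = ~3/5 = 2/5
~(x_1 & x_2) <-> ~((x_1 <-> x_2) <-> ~x_1) = 3/5 <-> 2/5 = 4/5
x_2 & x_2 = 2/5 & 2/5 = 2/5
x_1 <-> x_2 = 3/5 <-> 2/5 = 4/5
~(x_1 <-> x_2) = ~4/5 = 1/5
(x_2 & x_2) & ~(x_1 <-> x_2) = 2/5 & 1/5 = 1/5
(~(x_1 & x_2) <-> ~((x_1 <-> x_2) <-> ~x_1)) -> ((x_2 & x_2) & ~(x_1 <-> x_2)) = 4/5 -> 1/5 = 2/5
x_1 <-> x_1 = 3/5 <-> 3/5 = 1
x_2 <-> x_1 = 2/5 <-> 3/5 = 4/5
(x_2 <-> x_1) -> x_2 = 4/5 -> 2/5 = 3/5
(x_1 <-> x_1) <-> ((x_2 <-> x_1) -> x_2) = 1 <-> 3/5 = 3/5
x_2 -> x_2 = 2/5 -> 2/5 = 1
~x_2 = ~2/5 = 3/5
(x_2 -> x_2) & ~x_2 = 1 & 3/5 = 3/5
~x_2 = ~2/5 = 3/5
~x_2 -> x_1 = 3/5 -> 3/5 = 1
((x_2 -> x_2) & ~x_2) <-> (~x_2 -> x_1) = 3/5 <-> 1 = 3/5
((x_1 <-> x_1) <-> ((x_2 <-> x_1) -> x_2)) & (((x_2 -> x_2) & ~x_2) <-> (~x_2 -> x_1)) = 3/5 & 3/5 = 3/5
~x_1 = ~3/5 = 2/5
~~x_1 = ~2/5 = 3/5
x_1 <-> x_1 = 3/5 <-> 3/5 = 1
~~x_1 -> (x_1 <-> x_1) = 3/5 -> 1 = 1
(((x_1 <-> x_1) <-> ((x_2 <-> x_1) -> x_2)) & (((x_2 -> x_2) & ~x_2) <-> (~x_2 -> x_1))) -> (~~x_1 -> (x_1 <-> x_1)) = 3/5 -> 1 = 1
((~(x_1 & x_2) <-> ~((x_1 <-> x_2) <-> ~x_1)) -> ((x_2 & x_2) & ~(x_1 <-> x_2))) & ((((x_1 <-> x_1) <-> ((x_2 <-> x_1) -> x_2)) & (((x_2 -> x_2) & ~x_2) <-> (~x_2 -> x_1))) -> (~~x_1 -> (x_1 <-> x_1))) = 2/5 & 1 = 2/5
(~(((x_1 <-> x_2) -> x_1) <-> ((x_1 <-> x_1) & x_1)) -> ((~x_1 <-> x_2) -> ~~x_1)) -> (((~(x_1 & x_2) <-> ~((x_1 <-> x_2) <-> ~x_1)) -> ((x_2 & x_2) & ~(x_1 <-> x_2))) & ((((x_1 <-> x_1) <-> ((x_2 <-> x_1) -> x_2)) & (((x_2 -> x_2) & ~x_2) <-> (~x_2 -> x_1))) -> (~~x_1 -> (x_1 <-> x_1)))) = 1 -> 2/5 = 2/5

2/5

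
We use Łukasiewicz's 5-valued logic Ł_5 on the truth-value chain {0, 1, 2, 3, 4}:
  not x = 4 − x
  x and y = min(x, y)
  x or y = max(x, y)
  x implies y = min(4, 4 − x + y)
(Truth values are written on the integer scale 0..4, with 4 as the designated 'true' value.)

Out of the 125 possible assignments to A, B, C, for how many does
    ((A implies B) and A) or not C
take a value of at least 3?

value 4: 29 assignments (counts)
value 3: 36 assignments (counts)
value 2: 34 assignments
value 1: 20 assignments
value 0: 6 assignments
So 65 of the 125 assignments meet the threshold.

65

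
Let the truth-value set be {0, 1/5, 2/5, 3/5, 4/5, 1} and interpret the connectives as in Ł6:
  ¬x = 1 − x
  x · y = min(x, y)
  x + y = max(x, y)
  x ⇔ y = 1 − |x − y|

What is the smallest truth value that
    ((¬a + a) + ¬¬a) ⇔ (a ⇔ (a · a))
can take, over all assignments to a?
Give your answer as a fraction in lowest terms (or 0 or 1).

Take a = 2/5:
¬a = ¬2/5 = 3/5
¬a + a = 3/5 + 2/5 = 3/5
¬a = ¬2/5 = 3/5
¬¬a = ¬3/5 = 2/5
(¬a + a) + ¬¬a = 3/5 + 2/5 = 3/5
a · a = 2/5 · 2/5 = 2/5
a ⇔ (a · a) = 2/5 ⇔ 2/5 = 1
((¬a + a) + ¬¬a) ⇔ (a ⇔ (a · a)) = 3/5 ⇔ 1 = 3/5
No assignment yields a value below 3/5, so this is the minimum.

3/5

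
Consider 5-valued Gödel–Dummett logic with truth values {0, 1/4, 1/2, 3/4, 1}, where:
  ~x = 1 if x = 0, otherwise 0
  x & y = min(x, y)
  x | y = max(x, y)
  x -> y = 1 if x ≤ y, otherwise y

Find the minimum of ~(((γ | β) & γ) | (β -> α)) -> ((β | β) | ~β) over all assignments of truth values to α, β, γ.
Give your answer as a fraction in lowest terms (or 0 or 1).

1/4

Take α = 0, β = 1/4, γ = 0:
γ | β = 0 | 1/4 = 1/4
(γ | β) & γ = 1/4 & 0 = 0
β -> α = 1/4 -> 0 = 0
((γ | β) & γ) | (β -> α) = 0 | 0 = 0
~(((γ | β) & γ) | (β -> α)) = ~0 = 1
β | β = 1/4 | 1/4 = 1/4
~β = ~1/4 = 0
(β | β) | ~β = 1/4 | 0 = 1/4
~(((γ | β) & γ) | (β -> α)) -> ((β | β) | ~β) = 1 -> 1/4 = 1/4
No assignment yields a value below 1/4, so this is the minimum.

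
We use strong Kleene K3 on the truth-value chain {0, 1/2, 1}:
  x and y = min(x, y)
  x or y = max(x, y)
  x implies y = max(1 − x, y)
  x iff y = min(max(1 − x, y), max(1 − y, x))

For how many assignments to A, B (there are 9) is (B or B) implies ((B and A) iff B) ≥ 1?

A = 0, B = 0 ↦ 1  ≥
A = 0, B = 1/2 ↦ 1/2  <
A = 0, B = 1 ↦ 0  <
A = 1/2, B = 0 ↦ 1  ≥
A = 1/2, B = 1/2 ↦ 1/2  <
A = 1/2, B = 1 ↦ 1/2  <
A = 1, B = 0 ↦ 1  ≥
A = 1, B = 1/2 ↦ 1/2  <
A = 1, B = 1 ↦ 1  ≥
So 4 of the 9 assignments meet the threshold.

4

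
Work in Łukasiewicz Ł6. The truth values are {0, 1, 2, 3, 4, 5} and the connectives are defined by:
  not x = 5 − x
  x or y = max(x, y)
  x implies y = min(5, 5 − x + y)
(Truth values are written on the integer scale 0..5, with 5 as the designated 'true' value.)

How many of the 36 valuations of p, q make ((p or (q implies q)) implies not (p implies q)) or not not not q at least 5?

6

value 5: 6 assignments (counts)
value 4: 6 assignments
value 3: 6 assignments
value 2: 6 assignments
value 1: 6 assignments
value 0: 6 assignments
So 6 of the 36 assignments meet the threshold.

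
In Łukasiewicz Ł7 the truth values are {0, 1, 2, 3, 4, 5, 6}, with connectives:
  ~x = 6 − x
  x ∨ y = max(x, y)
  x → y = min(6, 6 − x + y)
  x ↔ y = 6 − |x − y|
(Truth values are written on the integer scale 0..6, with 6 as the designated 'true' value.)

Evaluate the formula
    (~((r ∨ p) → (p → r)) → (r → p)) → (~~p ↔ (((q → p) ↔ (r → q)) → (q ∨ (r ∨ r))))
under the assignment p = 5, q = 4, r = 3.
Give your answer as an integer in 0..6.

r ∨ p = 3 ∨ 5 = 5
p → r = 5 → 3 = 4
(r ∨ p) → (p → r) = 5 → 4 = 5
~((r ∨ p) → (p → r)) = ~5 = 1
r → p = 3 → 5 = 6
~((r ∨ p) → (p → r)) → (r → p) = 1 → 6 = 6
~p = ~5 = 1
~~p = ~1 = 5
q → p = 4 → 5 = 6
r → q = 3 → 4 = 6
(q → p) ↔ (r → q) = 6 ↔ 6 = 6
r ∨ r = 3 ∨ 3 = 3
q ∨ (r ∨ r) = 4 ∨ 3 = 4
((q → p) ↔ (r → q)) → (q ∨ (r ∨ r)) = 6 → 4 = 4
~~p ↔ (((q → p) ↔ (r → q)) → (q ∨ (r ∨ r))) = 5 ↔ 4 = 5
(~((r ∨ p) → (p → r)) → (r → p)) → (~~p ↔ (((q → p) ↔ (r → q)) → (q ∨ (r ∨ r)))) = 6 → 5 = 5

5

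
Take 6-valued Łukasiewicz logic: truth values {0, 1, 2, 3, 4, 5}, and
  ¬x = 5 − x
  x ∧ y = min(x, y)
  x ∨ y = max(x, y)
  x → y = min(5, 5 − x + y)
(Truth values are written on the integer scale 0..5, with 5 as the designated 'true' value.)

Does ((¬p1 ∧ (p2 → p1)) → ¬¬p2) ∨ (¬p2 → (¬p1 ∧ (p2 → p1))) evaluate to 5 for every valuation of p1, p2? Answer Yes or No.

No

Counterexample: take p1 = 1, p2 = 0.
¬p1 = ¬1 = 4
p2 → p1 = 0 → 1 = 5
¬p1 ∧ (p2 → p1) = 4 ∧ 5 = 4
¬p2 = ¬0 = 5
¬¬p2 = ¬5 = 0
(¬p1 ∧ (p2 → p1)) → ¬¬p2 = 4 → 0 = 1
¬p2 = ¬0 = 5
¬p1 = ¬1 = 4
p2 → p1 = 0 → 1 = 5
¬p1 ∧ (p2 → p1) = 4 ∧ 5 = 4
¬p2 → (¬p1 ∧ (p2 → p1)) = 5 → 4 = 4
((¬p1 ∧ (p2 → p1)) → ¬¬p2) ∨ (¬p2 → (¬p1 ∧ (p2 → p1))) = 1 ∨ 4 = 4
This gives 4 ≠ 5.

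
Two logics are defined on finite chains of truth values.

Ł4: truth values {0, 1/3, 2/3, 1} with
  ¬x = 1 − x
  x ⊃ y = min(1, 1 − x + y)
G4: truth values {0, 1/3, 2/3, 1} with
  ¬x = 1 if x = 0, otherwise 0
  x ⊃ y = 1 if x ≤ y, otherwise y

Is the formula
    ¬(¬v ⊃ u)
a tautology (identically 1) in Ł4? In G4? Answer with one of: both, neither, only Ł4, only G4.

In Ł4: at u = 0, v = 1/3 the value is 2/3 — not a tautology.
In G4: at u = 0, v = 1/3 the value is 0 — not a tautology.

neither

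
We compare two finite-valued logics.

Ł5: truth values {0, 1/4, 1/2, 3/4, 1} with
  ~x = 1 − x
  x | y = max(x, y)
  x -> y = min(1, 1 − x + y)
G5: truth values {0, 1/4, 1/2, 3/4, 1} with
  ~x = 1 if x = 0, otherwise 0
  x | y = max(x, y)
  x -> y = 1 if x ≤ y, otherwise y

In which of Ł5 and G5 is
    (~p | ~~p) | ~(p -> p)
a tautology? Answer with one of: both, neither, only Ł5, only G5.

In Ł5: at p = 1/4 the value is 3/4 — not a tautology.
In G5: every assignment gives 1 — tautology.

only G5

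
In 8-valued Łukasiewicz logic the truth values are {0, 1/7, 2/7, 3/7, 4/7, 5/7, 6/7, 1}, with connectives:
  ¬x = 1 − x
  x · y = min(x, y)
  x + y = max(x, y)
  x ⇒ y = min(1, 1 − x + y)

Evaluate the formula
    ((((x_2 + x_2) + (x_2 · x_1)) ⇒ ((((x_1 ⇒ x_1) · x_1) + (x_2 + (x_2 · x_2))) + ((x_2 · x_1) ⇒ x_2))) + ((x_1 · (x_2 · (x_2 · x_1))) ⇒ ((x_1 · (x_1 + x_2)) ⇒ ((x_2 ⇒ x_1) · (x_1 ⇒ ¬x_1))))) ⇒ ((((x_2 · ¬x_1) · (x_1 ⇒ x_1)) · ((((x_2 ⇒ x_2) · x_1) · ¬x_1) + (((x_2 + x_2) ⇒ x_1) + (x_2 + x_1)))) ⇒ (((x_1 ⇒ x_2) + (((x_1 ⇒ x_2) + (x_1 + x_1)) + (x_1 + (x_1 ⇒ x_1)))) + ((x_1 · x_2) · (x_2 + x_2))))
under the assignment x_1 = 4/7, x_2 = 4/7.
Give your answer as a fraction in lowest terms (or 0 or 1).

1

x_2 + x_2 = 4/7 + 4/7 = 4/7
x_2 · x_1 = 4/7 · 4/7 = 4/7
(x_2 + x_2) + (x_2 · x_1) = 4/7 + 4/7 = 4/7
x_1 ⇒ x_1 = 4/7 ⇒ 4/7 = 1
(x_1 ⇒ x_1) · x_1 = 1 · 4/7 = 4/7
x_2 · x_2 = 4/7 · 4/7 = 4/7
x_2 + (x_2 · x_2) = 4/7 + 4/7 = 4/7
((x_1 ⇒ x_1) · x_1) + (x_2 + (x_2 · x_2)) = 4/7 + 4/7 = 4/7
x_2 · x_1 = 4/7 · 4/7 = 4/7
(x_2 · x_1) ⇒ x_2 = 4/7 ⇒ 4/7 = 1
(((x_1 ⇒ x_1) · x_1) + (x_2 + (x_2 · x_2))) + ((x_2 · x_1) ⇒ x_2) = 4/7 + 1 = 1
((x_2 + x_2) + (x_2 · x_1)) ⇒ ((((x_1 ⇒ x_1) · x_1) + (x_2 + (x_2 · x_2))) + ((x_2 · x_1) ⇒ x_2)) = 4/7 ⇒ 1 = 1
x_2 · x_1 = 4/7 · 4/7 = 4/7
x_2 · (x_2 · x_1) = 4/7 · 4/7 = 4/7
x_1 · (x_2 · (x_2 · x_1)) = 4/7 · 4/7 = 4/7
x_1 + x_2 = 4/7 + 4/7 = 4/7
x_1 · (x_1 + x_2) = 4/7 · 4/7 = 4/7
x_2 ⇒ x_1 = 4/7 ⇒ 4/7 = 1
¬x_1 = ¬4/7 = 3/7
x_1 ⇒ ¬x_1 = 4/7 ⇒ 3/7 = 6/7
(x_2 ⇒ x_1) · (x_1 ⇒ ¬x_1) = 1 · 6/7 = 6/7
(x_1 · (x_1 + x_2)) ⇒ ((x_2 ⇒ x_1) · (x_1 ⇒ ¬x_1)) = 4/7 ⇒ 6/7 = 1
(x_1 · (x_2 · (x_2 · x_1))) ⇒ ((x_1 · (x_1 + x_2)) ⇒ ((x_2 ⇒ x_1) · (x_1 ⇒ ¬x_1))) = 4/7 ⇒ 1 = 1
(((x_2 + x_2) + (x_2 · x_1)) ⇒ ((((x_1 ⇒ x_1) · x_1) + (x_2 + (x_2 · x_2))) + ((x_2 · x_1) ⇒ x_2))) + ((x_1 · (x_2 · (x_2 · x_1))) ⇒ ((x_1 · (x_1 + x_2)) ⇒ ((x_2 ⇒ x_1) · (x_1 ⇒ ¬x_1)))) = 1 + 1 = 1
¬x_1 = ¬4/7 = 3/7
x_2 · ¬x_1 = 4/7 · 3/7 = 3/7
x_1 ⇒ x_1 = 4/7 ⇒ 4/7 = 1
(x_2 · ¬x_1) · (x_1 ⇒ x_1) = 3/7 · 1 = 3/7
x_2 ⇒ x_2 = 4/7 ⇒ 4/7 = 1
(x_2 ⇒ x_2) · x_1 = 1 · 4/7 = 4/7
¬x_1 = ¬4/7 = 3/7
((x_2 ⇒ x_2) · x_1) · ¬x_1 = 4/7 · 3/7 = 3/7
x_2 + x_2 = 4/7 + 4/7 = 4/7
(x_2 + x_2) ⇒ x_1 = 4/7 ⇒ 4/7 = 1
x_2 + x_1 = 4/7 + 4/7 = 4/7
((x_2 + x_2) ⇒ x_1) + (x_2 + x_1) = 1 + 4/7 = 1
(((x_2 ⇒ x_2) · x_1) · ¬x_1) + (((x_2 + x_2) ⇒ x_1) + (x_2 + x_1)) = 3/7 + 1 = 1
((x_2 · ¬x_1) · (x_1 ⇒ x_1)) · ((((x_2 ⇒ x_2) · x_1) · ¬x_1) + (((x_2 + x_2) ⇒ x_1) + (x_2 + x_1))) = 3/7 · 1 = 3/7
x_1 ⇒ x_2 = 4/7 ⇒ 4/7 = 1
x_1 ⇒ x_2 = 4/7 ⇒ 4/7 = 1
x_1 + x_1 = 4/7 + 4/7 = 4/7
(x_1 ⇒ x_2) + (x_1 + x_1) = 1 + 4/7 = 1
x_1 ⇒ x_1 = 4/7 ⇒ 4/7 = 1
x_1 + (x_1 ⇒ x_1) = 4/7 + 1 = 1
((x_1 ⇒ x_2) + (x_1 + x_1)) + (x_1 + (x_1 ⇒ x_1)) = 1 + 1 = 1
(x_1 ⇒ x_2) + (((x_1 ⇒ x_2) + (x_1 + x_1)) + (x_1 + (x_1 ⇒ x_1))) = 1 + 1 = 1
x_1 · x_2 = 4/7 · 4/7 = 4/7
x_2 + x_2 = 4/7 + 4/7 = 4/7
(x_1 · x_2) · (x_2 + x_2) = 4/7 · 4/7 = 4/7
((x_1 ⇒ x_2) + (((x_1 ⇒ x_2) + (x_1 + x_1)) + (x_1 + (x_1 ⇒ x_1)))) + ((x_1 · x_2) · (x_2 + x_2)) = 1 + 4/7 = 1
(((x_2 · ¬x_1) · (x_1 ⇒ x_1)) · ((((x_2 ⇒ x_2) · x_1) · ¬x_1) + (((x_2 + x_2) ⇒ x_1) + (x_2 + x_1)))) ⇒ (((x_1 ⇒ x_2) + (((x_1 ⇒ x_2) + (x_1 + x_1)) + (x_1 + (x_1 ⇒ x_1)))) + ((x_1 · x_2) · (x_2 + x_2))) = 3/7 ⇒ 1 = 1
((((x_2 + x_2) + (x_2 · x_1)) ⇒ ((((x_1 ⇒ x_1) · x_1) + (x_2 + (x_2 · x_2))) + ((x_2 · x_1) ⇒ x_2))) + ((x_1 · (x_2 · (x_2 · x_1))) ⇒ ((x_1 · (x_1 + x_2)) ⇒ ((x_2 ⇒ x_1) · (x_1 ⇒ ¬x_1))))) ⇒ ((((x_2 · ¬x_1) · (x_1 ⇒ x_1)) · ((((x_2 ⇒ x_2) · x_1) · ¬x_1) + (((x_2 + x_2) ⇒ x_1) + (x_2 + x_1)))) ⇒ (((x_1 ⇒ x_2) + (((x_1 ⇒ x_2) + (x_1 + x_1)) + (x_1 + (x_1 ⇒ x_1)))) + ((x_1 · x_2) · (x_2 + x_2)))) = 1 ⇒ 1 = 1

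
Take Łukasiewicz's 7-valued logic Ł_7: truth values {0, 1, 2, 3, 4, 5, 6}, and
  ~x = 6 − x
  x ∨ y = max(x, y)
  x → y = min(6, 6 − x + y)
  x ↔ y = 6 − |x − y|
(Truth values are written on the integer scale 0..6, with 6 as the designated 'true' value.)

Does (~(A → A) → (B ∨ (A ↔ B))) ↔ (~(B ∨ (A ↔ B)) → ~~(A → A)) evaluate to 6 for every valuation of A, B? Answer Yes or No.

Yes

At A = 5, B = 3, for instance:
A → A = 5 → 5 = 6
~(A → A) = ~6 = 0
A ↔ B = 5 ↔ 3 = 4
B ∨ (A ↔ B) = 3 ∨ 4 = 4
~(A → A) → (B ∨ (A ↔ B)) = 0 → 4 = 6
~(B ∨ (A ↔ B)) = ~4 = 2
~~(A → A) = ~0 = 6
~(B ∨ (A ↔ B)) → ~~(A → A) = 2 → 6 = 6
(~(A → A) → (B ∨ (A ↔ B))) ↔ (~(B ∨ (A ↔ B)) → ~~(A → A)) = 6 ↔ 6 = 6
and checking the remaining 48 assignments likewise gives ≥ 6 in every case.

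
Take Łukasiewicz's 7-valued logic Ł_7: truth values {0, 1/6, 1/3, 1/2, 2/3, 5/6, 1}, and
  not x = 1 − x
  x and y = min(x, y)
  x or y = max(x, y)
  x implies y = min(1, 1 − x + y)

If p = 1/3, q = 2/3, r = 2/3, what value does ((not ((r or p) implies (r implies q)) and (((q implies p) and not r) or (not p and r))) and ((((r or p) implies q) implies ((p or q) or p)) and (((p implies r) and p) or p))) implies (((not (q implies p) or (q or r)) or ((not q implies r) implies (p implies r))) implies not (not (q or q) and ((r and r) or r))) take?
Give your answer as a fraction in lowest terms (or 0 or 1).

1

r or p = 2/3 or 1/3 = 2/3
r implies q = 2/3 implies 2/3 = 1
(r or p) implies (r implies q) = 2/3 implies 1 = 1
not ((r or p) implies (r implies q)) = not 1 = 0
q implies p = 2/3 implies 1/3 = 2/3
not r = not 2/3 = 1/3
(q implies p) and not r = 2/3 and 1/3 = 1/3
not p = not 1/3 = 2/3
not p and r = 2/3 and 2/3 = 2/3
((q implies p) and not r) or (not p and r) = 1/3 or 2/3 = 2/3
not ((r or p) implies (r implies q)) and (((q implies p) and not r) or (not p and r)) = 0 and 2/3 = 0
r or p = 2/3 or 1/3 = 2/3
(r or p) implies q = 2/3 implies 2/3 = 1
p or q = 1/3 or 2/3 = 2/3
(p or q) or p = 2/3 or 1/3 = 2/3
((r or p) implies q) implies ((p or q) or p) = 1 implies 2/3 = 2/3
p implies r = 1/3 implies 2/3 = 1
(p implies r) and p = 1 and 1/3 = 1/3
((p implies r) and p) or p = 1/3 or 1/3 = 1/3
(((r or p) implies q) implies ((p or q) or p)) and (((p implies r) and p) or p) = 2/3 and 1/3 = 1/3
(not ((r or p) implies (r implies q)) and (((q implies p) and not r) or (not p and r))) and ((((r or p) implies q) implies ((p or q) or p)) and (((p implies r) and p) or p)) = 0 and 1/3 = 0
q implies p = 2/3 implies 1/3 = 2/3
not (q implies p) = not 2/3 = 1/3
q or r = 2/3 or 2/3 = 2/3
not (q implies p) or (q or r) = 1/3 or 2/3 = 2/3
not q = not 2/3 = 1/3
not q implies r = 1/3 implies 2/3 = 1
p implies r = 1/3 implies 2/3 = 1
(not q implies r) implies (p implies r) = 1 implies 1 = 1
(not (q implies p) or (q or r)) or ((not q implies r) implies (p implies r)) = 2/3 or 1 = 1
q or q = 2/3 or 2/3 = 2/3
not (q or q) = not 2/3 = 1/3
r and r = 2/3 and 2/3 = 2/3
(r and r) or r = 2/3 or 2/3 = 2/3
not (q or q) and ((r and r) or r) = 1/3 and 2/3 = 1/3
not (not (q or q) and ((r and r) or r)) = not 1/3 = 2/3
((not (q implies p) or (q or r)) or ((not q implies r) implies (p implies r))) implies not (not (q or q) and ((r and r) or r)) = 1 implies 2/3 = 2/3
((not ((r or p) implies (r implies q)) and (((q implies p) and not r) or (not p and r))) and ((((r or p) implies q) implies ((p or q) or p)) and (((p implies r) and p) or p))) implies (((not (q implies p) or (q or r)) or ((not q implies r) implies (p implies r))) implies not (not (q or q) and ((r and r) or r))) = 0 implies 2/3 = 1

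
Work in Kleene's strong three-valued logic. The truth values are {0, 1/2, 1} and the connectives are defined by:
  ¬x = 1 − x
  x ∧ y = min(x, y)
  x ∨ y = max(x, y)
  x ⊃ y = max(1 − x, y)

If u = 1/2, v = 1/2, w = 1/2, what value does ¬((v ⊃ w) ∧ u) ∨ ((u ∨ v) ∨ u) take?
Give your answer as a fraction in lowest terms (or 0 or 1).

v ⊃ w = 1/2 ⊃ 1/2 = 1/2
(v ⊃ w) ∧ u = 1/2 ∧ 1/2 = 1/2
¬((v ⊃ w) ∧ u) = ¬1/2 = 1/2
u ∨ v = 1/2 ∨ 1/2 = 1/2
(u ∨ v) ∨ u = 1/2 ∨ 1/2 = 1/2
¬((v ⊃ w) ∧ u) ∨ ((u ∨ v) ∨ u) = 1/2 ∨ 1/2 = 1/2

1/2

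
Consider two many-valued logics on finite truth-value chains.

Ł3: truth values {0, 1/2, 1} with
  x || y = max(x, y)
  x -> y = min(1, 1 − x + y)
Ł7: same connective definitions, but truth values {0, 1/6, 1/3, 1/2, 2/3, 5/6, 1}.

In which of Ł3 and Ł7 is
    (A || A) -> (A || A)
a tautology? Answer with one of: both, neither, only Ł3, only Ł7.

both

In Ł3: every assignment gives 1 — tautology.
In Ł7: every assignment gives 1 — tautology.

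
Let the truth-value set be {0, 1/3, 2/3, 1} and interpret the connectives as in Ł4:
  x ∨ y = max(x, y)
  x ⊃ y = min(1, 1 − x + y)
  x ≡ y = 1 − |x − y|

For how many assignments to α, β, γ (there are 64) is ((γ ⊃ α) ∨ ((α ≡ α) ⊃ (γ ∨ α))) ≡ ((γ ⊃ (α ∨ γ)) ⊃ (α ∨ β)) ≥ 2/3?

value 1: 28 assignments (counts)
value 2/3: 24 assignments (counts)
value 1/3: 10 assignments
value 0: 2 assignments
So 52 of the 64 assignments meet the threshold.

52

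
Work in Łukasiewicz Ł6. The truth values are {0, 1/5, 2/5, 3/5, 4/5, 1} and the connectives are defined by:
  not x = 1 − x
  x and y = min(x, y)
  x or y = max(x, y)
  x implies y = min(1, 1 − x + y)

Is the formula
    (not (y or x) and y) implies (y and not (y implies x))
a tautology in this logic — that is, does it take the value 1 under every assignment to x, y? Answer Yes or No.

Counterexample: take x = 1/5, y = 1/5.
y or x = 1/5 or 1/5 = 1/5
not (y or x) = not 1/5 = 4/5
not (y or x) and y = 4/5 and 1/5 = 1/5
y implies x = 1/5 implies 1/5 = 1
not (y implies x) = not 1 = 0
y and not (y implies x) = 1/5 and 0 = 0
(not (y or x) and y) implies (y and not (y implies x)) = 1/5 implies 0 = 4/5
This gives 4/5 ≠ 1.

No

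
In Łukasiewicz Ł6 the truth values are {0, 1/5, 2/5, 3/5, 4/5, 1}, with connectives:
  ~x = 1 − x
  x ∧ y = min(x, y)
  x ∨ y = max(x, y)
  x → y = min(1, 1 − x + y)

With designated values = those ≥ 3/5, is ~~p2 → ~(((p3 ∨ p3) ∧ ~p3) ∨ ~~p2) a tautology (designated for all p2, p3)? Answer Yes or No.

Counterexample: take p2 = 4/5, p3 = 0.
~p2 = ~4/5 = 1/5
~~p2 = ~1/5 = 4/5
p3 ∨ p3 = 0 ∨ 0 = 0
~p3 = ~0 = 1
(p3 ∨ p3) ∧ ~p3 = 0 ∧ 1 = 0
((p3 ∨ p3) ∧ ~p3) ∨ ~~p2 = 0 ∨ 4/5 = 4/5
~(((p3 ∨ p3) ∧ ~p3) ∨ ~~p2) = ~4/5 = 1/5
~~p2 → ~(((p3 ∨ p3) ∧ ~p3) ∨ ~~p2) = 4/5 → 1/5 = 2/5
This gives 2/5, which is below 3/5.

No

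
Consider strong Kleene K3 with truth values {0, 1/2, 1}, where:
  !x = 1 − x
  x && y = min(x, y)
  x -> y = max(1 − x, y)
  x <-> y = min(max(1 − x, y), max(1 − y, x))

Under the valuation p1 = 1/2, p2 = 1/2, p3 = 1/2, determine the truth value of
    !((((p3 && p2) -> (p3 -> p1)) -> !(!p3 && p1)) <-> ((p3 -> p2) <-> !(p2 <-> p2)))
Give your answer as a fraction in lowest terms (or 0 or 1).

p3 && p2 = 1/2 && 1/2 = 1/2
p3 -> p1 = 1/2 -> 1/2 = 1/2
(p3 && p2) -> (p3 -> p1) = 1/2 -> 1/2 = 1/2
!p3 = !1/2 = 1/2
!p3 && p1 = 1/2 && 1/2 = 1/2
!(!p3 && p1) = !1/2 = 1/2
((p3 && p2) -> (p3 -> p1)) -> !(!p3 && p1) = 1/2 -> 1/2 = 1/2
p3 -> p2 = 1/2 -> 1/2 = 1/2
p2 <-> p2 = 1/2 <-> 1/2 = 1/2
!(p2 <-> p2) = !1/2 = 1/2
(p3 -> p2) <-> !(p2 <-> p2) = 1/2 <-> 1/2 = 1/2
(((p3 && p2) -> (p3 -> p1)) -> !(!p3 && p1)) <-> ((p3 -> p2) <-> !(p2 <-> p2)) = 1/2 <-> 1/2 = 1/2
!((((p3 && p2) -> (p3 -> p1)) -> !(!p3 && p1)) <-> ((p3 -> p2) <-> !(p2 <-> p2))) = !1/2 = 1/2

1/2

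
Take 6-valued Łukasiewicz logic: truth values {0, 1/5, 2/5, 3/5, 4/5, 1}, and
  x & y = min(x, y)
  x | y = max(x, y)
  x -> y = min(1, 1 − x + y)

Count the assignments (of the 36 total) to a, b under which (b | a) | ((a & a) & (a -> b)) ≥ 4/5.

value 1: 11 assignments (counts)
value 4/5: 9 assignments (counts)
value 3/5: 7 assignments
value 2/5: 5 assignments
value 1/5: 3 assignments
value 0: 1 assignment
So 20 of the 36 assignments meet the threshold.

20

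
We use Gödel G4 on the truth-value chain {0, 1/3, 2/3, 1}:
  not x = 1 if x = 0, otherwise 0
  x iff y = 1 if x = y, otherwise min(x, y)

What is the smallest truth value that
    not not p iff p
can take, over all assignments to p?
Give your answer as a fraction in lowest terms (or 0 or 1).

Take p = 1/3:
not p = not 1/3 = 0
not not p = not 0 = 1
not not p iff p = 1 iff 1/3 = 1/3
No assignment yields a value below 1/3, so this is the minimum.

1/3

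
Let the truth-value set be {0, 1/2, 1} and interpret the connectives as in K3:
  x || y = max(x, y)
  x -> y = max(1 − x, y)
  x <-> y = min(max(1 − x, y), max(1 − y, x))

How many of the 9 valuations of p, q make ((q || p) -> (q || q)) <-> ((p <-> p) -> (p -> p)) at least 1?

p = 0, q = 0 ↦ 1  ≥
p = 0, q = 1/2 ↦ 1/2  <
p = 0, q = 1 ↦ 1  ≥
p = 1/2, q = 0 ↦ 1/2  <
p = 1/2, q = 1/2 ↦ 1/2  <
p = 1/2, q = 1 ↦ 1/2  <
p = 1, q = 0 ↦ 0  <
p = 1, q = 1/2 ↦ 1/2  <
p = 1, q = 1 ↦ 1  ≥
So 3 of the 9 assignments meet the threshold.

3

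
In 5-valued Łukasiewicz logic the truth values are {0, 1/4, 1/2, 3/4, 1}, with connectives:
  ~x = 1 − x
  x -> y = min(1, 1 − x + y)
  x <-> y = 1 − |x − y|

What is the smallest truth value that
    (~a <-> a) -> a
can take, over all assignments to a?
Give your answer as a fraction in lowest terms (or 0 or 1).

1/2

Take a = 1/2:
~a = ~1/2 = 1/2
~a <-> a = 1/2 <-> 1/2 = 1
(~a <-> a) -> a = 1 -> 1/2 = 1/2
No assignment yields a value below 1/2, so this is the minimum.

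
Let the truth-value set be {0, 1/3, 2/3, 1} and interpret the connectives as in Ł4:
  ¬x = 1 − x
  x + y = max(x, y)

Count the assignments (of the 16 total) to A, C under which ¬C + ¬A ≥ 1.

7

A = 0, C = 0 ↦ 1  ≥
A = 0, C = 1/3 ↦ 1  ≥
A = 0, C = 2/3 ↦ 1  ≥
A = 0, C = 1 ↦ 1  ≥
A = 1/3, C = 0 ↦ 1  ≥
A = 1/3, C = 1/3 ↦ 2/3  <
A = 1/3, C = 2/3 ↦ 2/3  <
A = 1/3, C = 1 ↦ 2/3  <
A = 2/3, C = 0 ↦ 1  ≥
A = 2/3, C = 1/3 ↦ 2/3  <
A = 2/3, C = 2/3 ↦ 1/3  <
A = 2/3, C = 1 ↦ 1/3  <
A = 1, C = 0 ↦ 1  ≥
A = 1, C = 1/3 ↦ 2/3  <
A = 1, C = 2/3 ↦ 1/3  <
A = 1, C = 1 ↦ 0  <
So 7 of the 16 assignments meet the threshold.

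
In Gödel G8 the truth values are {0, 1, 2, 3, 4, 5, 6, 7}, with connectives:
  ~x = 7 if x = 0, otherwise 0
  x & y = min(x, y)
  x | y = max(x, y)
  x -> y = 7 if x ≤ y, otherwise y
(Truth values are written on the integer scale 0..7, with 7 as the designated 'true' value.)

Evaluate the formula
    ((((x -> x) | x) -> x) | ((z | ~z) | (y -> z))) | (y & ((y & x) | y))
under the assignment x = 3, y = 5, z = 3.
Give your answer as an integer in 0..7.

x -> x = 3 -> 3 = 7
(x -> x) | x = 7 | 3 = 7
((x -> x) | x) -> x = 7 -> 3 = 3
~z = ~3 = 0
z | ~z = 3 | 0 = 3
y -> z = 5 -> 3 = 3
(z | ~z) | (y -> z) = 3 | 3 = 3
(((x -> x) | x) -> x) | ((z | ~z) | (y -> z)) = 3 | 3 = 3
y & x = 5 & 3 = 3
(y & x) | y = 3 | 5 = 5
y & ((y & x) | y) = 5 & 5 = 5
((((x -> x) | x) -> x) | ((z | ~z) | (y -> z))) | (y & ((y & x) | y)) = 3 | 5 = 5

5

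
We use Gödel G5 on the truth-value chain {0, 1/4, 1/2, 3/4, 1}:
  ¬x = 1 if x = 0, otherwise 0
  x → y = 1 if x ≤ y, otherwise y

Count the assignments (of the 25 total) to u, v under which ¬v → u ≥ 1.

21

value 1: 21 assignments (counts)
value 3/4: 1 assignment
value 1/2: 1 assignment
value 1/4: 1 assignment
value 0: 1 assignment
So 21 of the 25 assignments meet the threshold.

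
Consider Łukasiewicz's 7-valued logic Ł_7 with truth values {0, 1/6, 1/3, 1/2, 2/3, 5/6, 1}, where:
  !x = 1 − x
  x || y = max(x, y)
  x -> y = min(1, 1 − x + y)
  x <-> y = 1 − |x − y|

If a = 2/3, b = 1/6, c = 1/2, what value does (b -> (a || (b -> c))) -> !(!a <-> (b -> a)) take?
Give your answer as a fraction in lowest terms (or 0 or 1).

2/3

b -> c = 1/6 -> 1/2 = 1
a || (b -> c) = 2/3 || 1 = 1
b -> (a || (b -> c)) = 1/6 -> 1 = 1
!a = !2/3 = 1/3
b -> a = 1/6 -> 2/3 = 1
!a <-> (b -> a) = 1/3 <-> 1 = 1/3
!(!a <-> (b -> a)) = !1/3 = 2/3
(b -> (a || (b -> c))) -> !(!a <-> (b -> a)) = 1 -> 2/3 = 2/3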